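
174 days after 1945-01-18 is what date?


Start: 1945-01-18, add 174 days
January 1945 has 31 days: 31 - 18 = 13 days to January 31 -> 161 left
February 1945 has 28 days -> 133 left
March 1945 has 31 days -> 102 left
April 1945 has 30 days -> 72 left
May 1945 has 31 days -> 41 left
June 1945 has 30 days -> 11 left
July 1945: 11 <= 31 -> lands on July 11

Result: 1945-07-11


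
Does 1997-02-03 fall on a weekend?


Anchor: Jan 1, 1997. With p = 1997 - 1 = 1996: (p + p//4 - p//100 + p//400) mod 7 = (1996 + 499 - 19 + 4) mod 7 = 2480 mod 7 = 2 -> Wednesday (Mon=0 ... Sun=6)
Day of year: 34; offset = 33
Weekday index = (2 + 33) mod 7 = 0 -> Monday
Weekend days: Saturday, Sunday

No


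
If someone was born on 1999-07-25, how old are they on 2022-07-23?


Birth: 1999-07-25
Reference: 2022-07-23
Year difference: 2022 - 1999 = 23
Birthday not yet reached in 2022, subtract 1

22 years old


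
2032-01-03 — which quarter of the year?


Month: January (month 1)
Q1: Jan-Mar, Q2: Apr-Jun, Q3: Jul-Sep, Q4: Oct-Dec

Q1


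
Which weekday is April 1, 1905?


Target: April 1, 1905
Anchor: Jan 1, 1905. With p = 1905 - 1 = 1904: (p + p//4 - p//100 + p//400) mod 7 = (1904 + 476 - 19 + 4) mod 7 = 2365 mod 7 = 6 -> Sunday (Mon=0 ... Sun=6)
Days before April (Jan-Mar): 90 days
Weekday index = (6 + 90) mod 7 = 5

Saturday


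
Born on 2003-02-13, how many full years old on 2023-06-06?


Birth: 2003-02-13
Reference: 2023-06-06
Year difference: 2023 - 2003 = 20

20 years old


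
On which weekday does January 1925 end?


January 1925 has 31 days
Anchor: Jan 1, 1925. With p = 1925 - 1 = 1924: (p + p//4 - p//100 + p//400) mod 7 = (1924 + 481 - 19 + 4) mod 7 = 2390 mod 7 = 3 -> Thursday (Mon=0 ... Sun=6)
January 1 is the anchor itself -> Thursday
Last day offset: 31 - 1 = 30 days
Weekday index = (3 + 30) mod 7 = 5

Saturday, January 31


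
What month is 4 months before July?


July is month 7
7 - 4 = 3

March


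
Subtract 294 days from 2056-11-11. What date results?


Start: 2056-11-11, subtract 294 days
Back 11 days from November 11 reaches October 31, 2056 -> 283 left
October 2056 has 31 days -> back to September 30, 2056 -> 252 left
September 2056 has 30 days -> back to August 31, 2056 -> 222 left
August 2056 has 31 days -> back to July 31, 2056 -> 191 left
July 2056 has 31 days -> back to June 30, 2056 -> 160 left
June 2056 has 30 days -> back to May 31, 2056 -> 130 left
May 2056 has 31 days -> back to April 30, 2056 -> 99 left
April 2056 has 30 days -> back to March 31, 2056 -> 69 left
March 2056 has 31 days -> back to February 29, 2056 -> 38 left
February 2056 has 29 days -> back to January 31, 2056 -> 9 left
January 2056: 31 - 9 = 22 -> lands on January 22

Result: 2056-01-22


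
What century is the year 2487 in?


Century = (year - 1) // 100 + 1
= (2487 - 1) // 100 + 1
= 2486 // 100 + 1
= 24 + 1

25th century


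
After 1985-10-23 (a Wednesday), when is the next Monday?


Current: Wednesday
Target: Monday
Days ahead: 5

Next Monday: 1985-10-28


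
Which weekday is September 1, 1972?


Target: September 1, 1972
Anchor: Jan 1, 1972. With p = 1972 - 1 = 1971: (p + p//4 - p//100 + p//400) mod 7 = (1971 + 492 - 19 + 4) mod 7 = 2448 mod 7 = 5 -> Saturday (Mon=0 ... Sun=6)
Days before September (Jan-Aug): 244 days
Weekday index = (5 + 244) mod 7 = 4

Friday


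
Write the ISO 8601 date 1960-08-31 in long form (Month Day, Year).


ISO 1960-08-31 parses as year=1960, month=08, day=31
Month 8 -> August

August 31, 1960


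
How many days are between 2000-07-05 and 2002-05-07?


From 2000-07-05 to 2002-05-07
2000-07-05: days before July = 31 + 29 + 31 + 30 + 31 + 30 = 182 (2000 is a leap year); day of year = 182 + 5 = 187
2002-05-07: days before May = 31 + 28 + 31 + 30 = 120 (2002 is not a leap year); day of year = 120 + 7 = 127
Rest of 2000: 366 - 187 = 179
Full years 2001 (365): 365
Total = 179 + 365 + 127 = 671

671 days


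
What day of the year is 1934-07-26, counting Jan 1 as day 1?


Date: July 26, 1934
Days in months 1 through 6: 181
Plus 26 days in July

Day of year: 207


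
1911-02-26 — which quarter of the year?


Month: February (month 2)
Q1: Jan-Mar, Q2: Apr-Jun, Q3: Jul-Sep, Q4: Oct-Dec

Q1


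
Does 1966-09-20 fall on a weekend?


Anchor: Jan 1, 1966. With p = 1966 - 1 = 1965: (p + p//4 - p//100 + p//400) mod 7 = (1965 + 491 - 19 + 4) mod 7 = 2441 mod 7 = 5 -> Saturday (Mon=0 ... Sun=6)
Day of year: 263; offset = 262
Weekday index = (5 + 262) mod 7 = 1 -> Tuesday
Weekend days: Saturday, Sunday

No


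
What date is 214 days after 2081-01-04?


Start: 2081-01-04, add 214 days
January 2081 has 31 days: 31 - 4 = 27 days to January 31 -> 187 left
February 2081 has 28 days -> 159 left
March 2081 has 31 days -> 128 left
April 2081 has 30 days -> 98 left
May 2081 has 31 days -> 67 left
June 2081 has 30 days -> 37 left
July 2081 has 31 days -> 6 left
August 2081: 6 <= 31 -> lands on August 6

Result: 2081-08-06


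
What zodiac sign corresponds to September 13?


Date: September 13
Conventional tropical zodiac dates: Virgo from August 23 onward; Libra starts September 23
September 13 falls within the Virgo range

Virgo


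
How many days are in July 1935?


July 1935

31 days


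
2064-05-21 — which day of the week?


Date: May 21, 2064
Anchor: Jan 1, 2064. With p = 2064 - 1 = 2063: (p + p//4 - p//100 + p//400) mod 7 = (2063 + 515 - 20 + 5) mod 7 = 2563 mod 7 = 1 -> Tuesday (Mon=0 ... Sun=6)
Days before May (Jan-Apr): 121; offset = 121 + 21 - 1 = 141
Weekday index = (1 + 141) mod 7 = 2

Day of the week: Wednesday


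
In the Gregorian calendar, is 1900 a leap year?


Gregorian leap year rule: divisible by 4, but not by 100, unless also by 400.
1900 is divisible by 100 but not 400 -> not a leap year

No


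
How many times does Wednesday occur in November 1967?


November 1967 has 30 days
Anchor: Jan 1, 1967. With p = 1967 - 1 = 1966: (p + p//4 - p//100 + p//400) mod 7 = (1966 + 491 - 19 + 4) mod 7 = 2442 mod 7 = 6 -> Sunday (Mon=0 ... Sun=6)
Days before November (Jan-Oct): 304; November 1 index = (6 + 304) mod 7 = 2 -> Wednesday
First Wednesday is November 1
Wednesdays: 1, 8, 15, 22, 29

5 Wednesdays


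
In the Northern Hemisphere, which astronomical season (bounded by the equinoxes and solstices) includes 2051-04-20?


Date: April 20
Astronomical Spring (approx.; exact equinox/solstice day varies by year): March 20 to June 20
April 20 falls within the Spring window

Spring


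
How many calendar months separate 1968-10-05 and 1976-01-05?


From October 1968 to January 1976
8 years * 12 = 96 months, minus 9 months = 87

87 months


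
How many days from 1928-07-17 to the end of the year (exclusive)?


Day of year: 199 of 366
Remaining = 366 - 199

167 days


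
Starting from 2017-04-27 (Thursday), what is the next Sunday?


Current: Thursday
Target: Sunday
Days ahead: 3

Next Sunday: 2017-04-30


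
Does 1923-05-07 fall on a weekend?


Anchor: Jan 1, 1923. With p = 1923 - 1 = 1922: (p + p//4 - p//100 + p//400) mod 7 = (1922 + 480 - 19 + 4) mod 7 = 2387 mod 7 = 0 -> Monday (Mon=0 ... Sun=6)
Day of year: 127; offset = 126
Weekday index = (0 + 126) mod 7 = 0 -> Monday
Weekend days: Saturday, Sunday

No


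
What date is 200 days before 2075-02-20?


Start: 2075-02-20, subtract 200 days
Back 20 days from February 20 reaches January 31, 2075 -> 180 left
January 2075 has 31 days -> back to December 31, 2074 -> 149 left
December 2074 has 31 days -> back to November 30, 2074 -> 118 left
November 2074 has 30 days -> back to October 31, 2074 -> 88 left
October 2074 has 31 days -> back to September 30, 2074 -> 57 left
September 2074 has 30 days -> back to August 31, 2074 -> 27 left
August 2074: 31 - 27 = 4 -> lands on August 4

Result: 2074-08-04


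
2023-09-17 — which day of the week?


Date: September 17, 2023
Anchor: Jan 1, 2023. With p = 2023 - 1 = 2022: (p + p//4 - p//100 + p//400) mod 7 = (2022 + 505 - 20 + 5) mod 7 = 2512 mod 7 = 6 -> Sunday (Mon=0 ... Sun=6)
Days before September (Jan-Aug): 243; offset = 243 + 17 - 1 = 259
Weekday index = (6 + 259) mod 7 = 6

Day of the week: Sunday


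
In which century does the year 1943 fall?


Century = (year - 1) // 100 + 1
= (1943 - 1) // 100 + 1
= 1942 // 100 + 1
= 19 + 1

20th century


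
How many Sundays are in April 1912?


April 1912 has 30 days
Anchor: Jan 1, 1912. With p = 1912 - 1 = 1911: (p + p//4 - p//100 + p//400) mod 7 = (1911 + 477 - 19 + 4) mod 7 = 2373 mod 7 = 0 -> Monday (Mon=0 ... Sun=6)
Days before April (Jan-Mar): 91; April 1 index = (0 + 91) mod 7 = 0 -> Monday
First Sunday is April 7
Sundays: 7, 14, 21, 28

4 Sundays


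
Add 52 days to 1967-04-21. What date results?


Start: 1967-04-21, add 52 days
April 1967 has 30 days: 30 - 21 = 9 days to April 30 -> 43 left
May 1967 has 31 days -> 12 left
June 1967: 12 <= 30 -> lands on June 12

Result: 1967-06-12


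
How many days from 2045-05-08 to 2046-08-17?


From 2045-05-08 to 2046-08-17
2045-05-08: days before May = 31 + 28 + 31 + 30 = 120 (2045 is not a leap year); day of year = 120 + 8 = 128
2046-08-17: days before August = 31 + 28 + 31 + 30 + 31 + 30 + 31 = 212 (2046 is not a leap year); day of year = 212 + 17 = 229
Rest of 2045: 365 - 128 = 237
Total = 237 + 229 = 466

466 days


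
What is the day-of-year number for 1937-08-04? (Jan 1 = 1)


Date: August 4, 1937
Days in months 1 through 7: 212
Plus 4 days in August

Day of year: 216


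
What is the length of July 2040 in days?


July 2040

31 days


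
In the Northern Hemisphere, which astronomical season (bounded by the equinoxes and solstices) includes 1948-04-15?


Date: April 15
Astronomical Spring (approx.; exact equinox/solstice day varies by year): March 20 to June 20
April 15 falls within the Spring window

Spring


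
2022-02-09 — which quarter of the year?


Month: February (month 2)
Q1: Jan-Mar, Q2: Apr-Jun, Q3: Jul-Sep, Q4: Oct-Dec

Q1


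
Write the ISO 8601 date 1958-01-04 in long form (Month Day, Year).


ISO 1958-01-04 parses as year=1958, month=01, day=04
Month 1 -> January

January 4, 1958


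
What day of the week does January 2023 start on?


Target: January 1, 2023
Anchor: Jan 1, 2023. With p = 2023 - 1 = 2022: (p + p//4 - p//100 + p//400) mod 7 = (2022 + 505 - 20 + 5) mod 7 = 2512 mod 7 = 6 -> Sunday (Mon=0 ... Sun=6)
Offset from anchor: 0 days
Weekday index = (6 + 0) mod 7 = 6

Sunday


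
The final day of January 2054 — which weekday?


January 2054 has 31 days
Anchor: Jan 1, 2054. With p = 2054 - 1 = 2053: (p + p//4 - p//100 + p//400) mod 7 = (2053 + 513 - 20 + 5) mod 7 = 2551 mod 7 = 3 -> Thursday (Mon=0 ... Sun=6)
January 1 is the anchor itself -> Thursday
Last day offset: 31 - 1 = 30 days
Weekday index = (3 + 30) mod 7 = 5

Saturday, January 31


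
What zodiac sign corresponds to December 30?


Date: December 30
Conventional tropical zodiac dates: Capricorn from December 22 onward; Aquarius starts January 20
December 30 falls within the Capricorn range

Capricorn


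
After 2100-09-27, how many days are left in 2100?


Day of year: 270 of 365
Remaining = 365 - 270

95 days


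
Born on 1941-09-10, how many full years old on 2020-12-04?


Birth: 1941-09-10
Reference: 2020-12-04
Year difference: 2020 - 1941 = 79

79 years old


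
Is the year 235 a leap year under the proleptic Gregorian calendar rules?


Gregorian leap year rule: divisible by 4, but not by 100, unless also by 400.
235 is not divisible by 4 -> not a leap year

No


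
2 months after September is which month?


September is month 9
9 + 2 = 11

November


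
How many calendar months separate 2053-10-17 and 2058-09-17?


From October 2053 to September 2058
5 years * 12 = 60 months, minus 1 month = 59

59 months


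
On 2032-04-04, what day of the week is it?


Date: April 4, 2032
Anchor: Jan 1, 2032. With p = 2032 - 1 = 2031: (p + p//4 - p//100 + p//400) mod 7 = (2031 + 507 - 20 + 5) mod 7 = 2523 mod 7 = 3 -> Thursday (Mon=0 ... Sun=6)
Days before April (Jan-Mar): 91; offset = 91 + 4 - 1 = 94
Weekday index = (3 + 94) mod 7 = 6

Day of the week: Sunday


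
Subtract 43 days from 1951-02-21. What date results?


Start: 1951-02-21, subtract 43 days
Back 21 days from February 21 reaches January 31, 1951 -> 22 left
January 1951: 31 - 22 = 9 -> lands on January 9

Result: 1951-01-09


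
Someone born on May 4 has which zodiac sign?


Date: May 4
Conventional tropical zodiac dates: Taurus from April 20 onward; Gemini starts May 21
May 4 falls within the Taurus range

Taurus


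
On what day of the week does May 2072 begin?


Target: May 1, 2072
Anchor: Jan 1, 2072. With p = 2072 - 1 = 2071: (p + p//4 - p//100 + p//400) mod 7 = (2071 + 517 - 20 + 5) mod 7 = 2573 mod 7 = 4 -> Friday (Mon=0 ... Sun=6)
Days before May (Jan-Apr): 121 days
Weekday index = (4 + 121) mod 7 = 6

Sunday


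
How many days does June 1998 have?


June 1998

30 days


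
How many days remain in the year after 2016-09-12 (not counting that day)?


Day of year: 256 of 366
Remaining = 366 - 256

110 days


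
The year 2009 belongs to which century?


Century = (year - 1) // 100 + 1
= (2009 - 1) // 100 + 1
= 2008 // 100 + 1
= 20 + 1

21st century


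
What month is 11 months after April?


April is month 4
4 + 11 = 15; wrap: 15 - 12 = 3

March


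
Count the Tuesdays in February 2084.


February 2084 has 29 days
Anchor: Jan 1, 2084. With p = 2084 - 1 = 2083: (p + p//4 - p//100 + p//400) mod 7 = (2083 + 520 - 20 + 5) mod 7 = 2588 mod 7 = 5 -> Saturday (Mon=0 ... Sun=6)
Days before February (Jan): 31; February 1 index = (5 + 31) mod 7 = 1 -> Tuesday
First Tuesday is February 1
Tuesdays: 1, 8, 15, 22, 29

5 Tuesdays


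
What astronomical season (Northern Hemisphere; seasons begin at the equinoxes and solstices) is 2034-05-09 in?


Date: May 9
Astronomical Spring (approx.; exact equinox/solstice day varies by year): March 20 to June 20
May 9 falls within the Spring window

Spring


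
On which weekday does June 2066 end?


June 2066 has 30 days
Anchor: Jan 1, 2066. With p = 2066 - 1 = 2065: (p + p//4 - p//100 + p//400) mod 7 = (2065 + 516 - 20 + 5) mod 7 = 2566 mod 7 = 4 -> Friday (Mon=0 ... Sun=6)
Days before June (Jan-May): 151; June 1 index = (4 + 151) mod 7 = 1 -> Tuesday
Last day offset: 30 - 1 = 29 days
Weekday index = (1 + 29) mod 7 = 2

Wednesday, June 30


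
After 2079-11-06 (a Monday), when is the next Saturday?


Current: Monday
Target: Saturday
Days ahead: 5

Next Saturday: 2079-11-11


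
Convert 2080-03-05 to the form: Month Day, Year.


ISO 2080-03-05 parses as year=2080, month=03, day=05
Month 3 -> March

March 5, 2080


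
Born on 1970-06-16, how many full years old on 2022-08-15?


Birth: 1970-06-16
Reference: 2022-08-15
Year difference: 2022 - 1970 = 52

52 years old


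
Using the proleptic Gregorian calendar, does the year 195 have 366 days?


Gregorian leap year rule: divisible by 4, but not by 100, unless also by 400.
195 is not divisible by 4 -> not a leap year

No


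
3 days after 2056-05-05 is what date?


Start: 2056-05-05, add 3 days
May 2056 has 31 days; 5 + 3 = 8 stays within May

Result: 2056-05-08


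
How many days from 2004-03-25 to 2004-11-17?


From 2004-03-25 to 2004-11-17
2004-03-25: days before March = 31 + 29 = 60 (2004 is a leap year); day of year = 60 + 25 = 85
2004-11-17: days before November = 31 + 29 + 31 + 30 + 31 + 30 + 31 + 31 + 30 + 31 = 305 (2004 is a leap year); day of year = 305 + 17 = 322
Same year: 322 - 85 = 237

237 days


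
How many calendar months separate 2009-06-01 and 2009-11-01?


From June 2009 to November 2009
0 years * 12 = 0 months, plus 5 months = 5

5 months


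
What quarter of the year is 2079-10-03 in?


Month: October (month 10)
Q1: Jan-Mar, Q2: Apr-Jun, Q3: Jul-Sep, Q4: Oct-Dec

Q4


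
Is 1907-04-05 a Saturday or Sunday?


Anchor: Jan 1, 1907. With p = 1907 - 1 = 1906: (p + p//4 - p//100 + p//400) mod 7 = (1906 + 476 - 19 + 4) mod 7 = 2367 mod 7 = 1 -> Tuesday (Mon=0 ... Sun=6)
Day of year: 95; offset = 94
Weekday index = (1 + 94) mod 7 = 4 -> Friday
Weekend days: Saturday, Sunday

No


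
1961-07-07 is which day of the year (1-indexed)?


Date: July 7, 1961
Days in months 1 through 6: 181
Plus 7 days in July

Day of year: 188


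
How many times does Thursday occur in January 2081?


January 2081 has 31 days
Anchor: Jan 1, 2081. With p = 2081 - 1 = 2080: (p + p//4 - p//100 + p//400) mod 7 = (2080 + 520 - 20 + 5) mod 7 = 2585 mod 7 = 2 -> Wednesday (Mon=0 ... Sun=6)
January 1 is the anchor itself -> Wednesday
First Thursday is January 2
Thursdays: 2, 9, 16, 23, 30

5 Thursdays


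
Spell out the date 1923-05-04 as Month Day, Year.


ISO 1923-05-04 parses as year=1923, month=05, day=04
Month 5 -> May

May 4, 1923


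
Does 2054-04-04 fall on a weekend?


Anchor: Jan 1, 2054. With p = 2054 - 1 = 2053: (p + p//4 - p//100 + p//400) mod 7 = (2053 + 513 - 20 + 5) mod 7 = 2551 mod 7 = 3 -> Thursday (Mon=0 ... Sun=6)
Day of year: 94; offset = 93
Weekday index = (3 + 93) mod 7 = 5 -> Saturday
Weekend days: Saturday, Sunday

Yes


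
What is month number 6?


Month 6 of 12

June


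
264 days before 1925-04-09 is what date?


Start: 1925-04-09, subtract 264 days
Back 9 days from April 9 reaches March 31, 1925 -> 255 left
March 1925 has 31 days -> back to February 28, 1925 -> 224 left
February 1925 has 28 days -> back to January 31, 1925 -> 196 left
January 1925 has 31 days -> back to December 31, 1924 -> 165 left
December 1924 has 31 days -> back to November 30, 1924 -> 134 left
November 1924 has 30 days -> back to October 31, 1924 -> 104 left
October 1924 has 31 days -> back to September 30, 1924 -> 73 left
September 1924 has 30 days -> back to August 31, 1924 -> 43 left
August 1924 has 31 days -> back to July 31, 1924 -> 12 left
July 1924: 31 - 12 = 19 -> lands on July 19

Result: 1924-07-19


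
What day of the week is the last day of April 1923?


April 1923 has 30 days
Anchor: Jan 1, 1923. With p = 1923 - 1 = 1922: (p + p//4 - p//100 + p//400) mod 7 = (1922 + 480 - 19 + 4) mod 7 = 2387 mod 7 = 0 -> Monday (Mon=0 ... Sun=6)
Days before April (Jan-Mar): 90; April 1 index = (0 + 90) mod 7 = 6 -> Sunday
Last day offset: 30 - 1 = 29 days
Weekday index = (6 + 29) mod 7 = 0

Monday, April 30


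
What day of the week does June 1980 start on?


Target: June 1, 1980
Anchor: Jan 1, 1980. With p = 1980 - 1 = 1979: (p + p//4 - p//100 + p//400) mod 7 = (1979 + 494 - 19 + 4) mod 7 = 2458 mod 7 = 1 -> Tuesday (Mon=0 ... Sun=6)
Days before June (Jan-May): 152 days
Weekday index = (1 + 152) mod 7 = 6

Sunday


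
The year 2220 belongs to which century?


Century = (year - 1) // 100 + 1
= (2220 - 1) // 100 + 1
= 2219 // 100 + 1
= 22 + 1

23rd century


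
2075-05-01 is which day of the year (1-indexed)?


Date: May 1, 2075
Days in months 1 through 4: 120
Plus 1 days in May

Day of year: 121


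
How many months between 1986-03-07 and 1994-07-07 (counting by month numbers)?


From March 1986 to July 1994
8 years * 12 = 96 months, plus 4 months = 100

100 months


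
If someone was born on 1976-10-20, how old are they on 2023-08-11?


Birth: 1976-10-20
Reference: 2023-08-11
Year difference: 2023 - 1976 = 47
Birthday not yet reached in 2023, subtract 1

46 years old


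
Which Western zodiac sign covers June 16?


Date: June 16
Conventional tropical zodiac dates: Gemini from May 21 onward; Cancer starts June 21
June 16 falls within the Gemini range

Gemini


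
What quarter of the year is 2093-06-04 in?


Month: June (month 6)
Q1: Jan-Mar, Q2: Apr-Jun, Q3: Jul-Sep, Q4: Oct-Dec

Q2


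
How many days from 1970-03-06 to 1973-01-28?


From 1970-03-06 to 1973-01-28
1970-03-06: days before March = 31 + 28 = 59 (1970 is not a leap year); day of year = 59 + 6 = 65
1973-01-28: day of year = 28
Rest of 1970: 365 - 65 = 300
Full years 1971 (365), 1972 (366): 731
Total = 300 + 731 + 28 = 1059

1059 days


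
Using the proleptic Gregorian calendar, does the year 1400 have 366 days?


Gregorian leap year rule: divisible by 4, but not by 100, unless also by 400.
1400 is divisible by 100 but not 400 -> not a leap year

No


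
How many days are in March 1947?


March 1947

31 days


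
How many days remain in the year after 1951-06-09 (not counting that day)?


Day of year: 160 of 365
Remaining = 365 - 160

205 days


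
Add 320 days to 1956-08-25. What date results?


Start: 1956-08-25, add 320 days
August 1956 has 31 days: 31 - 25 = 6 days to August 31 -> 314 left
September 1956 has 30 days -> 284 left
October 1956 has 31 days -> 253 left
November 1956 has 30 days -> 223 left
December 1956 has 31 days -> 192 left
January 1957 has 31 days -> 161 left
February 1957 has 28 days -> 133 left
March 1957 has 31 days -> 102 left
April 1957 has 30 days -> 72 left
May 1957 has 31 days -> 41 left
June 1957 has 30 days -> 11 left
July 1957: 11 <= 31 -> lands on July 11

Result: 1957-07-11


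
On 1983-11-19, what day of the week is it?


Date: November 19, 1983
Anchor: Jan 1, 1983. With p = 1983 - 1 = 1982: (p + p//4 - p//100 + p//400) mod 7 = (1982 + 495 - 19 + 4) mod 7 = 2462 mod 7 = 5 -> Saturday (Mon=0 ... Sun=6)
Days before November (Jan-Oct): 304; offset = 304 + 19 - 1 = 322
Weekday index = (5 + 322) mod 7 = 5

Day of the week: Saturday


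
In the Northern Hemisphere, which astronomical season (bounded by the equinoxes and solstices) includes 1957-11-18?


Date: November 18
Astronomical Autumn (approx.; exact equinox/solstice day varies by year): September 22 to December 20
November 18 falls within the Autumn window

Autumn


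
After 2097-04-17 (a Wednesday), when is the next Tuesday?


Current: Wednesday
Target: Tuesday
Days ahead: 6

Next Tuesday: 2097-04-23


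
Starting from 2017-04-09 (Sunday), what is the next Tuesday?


Current: Sunday
Target: Tuesday
Days ahead: 2

Next Tuesday: 2017-04-11


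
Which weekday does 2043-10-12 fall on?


Date: October 12, 2043
Anchor: Jan 1, 2043. With p = 2043 - 1 = 2042: (p + p//4 - p//100 + p//400) mod 7 = (2042 + 510 - 20 + 5) mod 7 = 2537 mod 7 = 3 -> Thursday (Mon=0 ... Sun=6)
Days before October (Jan-Sep): 273; offset = 273 + 12 - 1 = 284
Weekday index = (3 + 284) mod 7 = 0

Day of the week: Monday


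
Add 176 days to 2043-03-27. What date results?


Start: 2043-03-27, add 176 days
March 2043 has 31 days: 31 - 27 = 4 days to March 31 -> 172 left
April 2043 has 30 days -> 142 left
May 2043 has 31 days -> 111 left
June 2043 has 30 days -> 81 left
July 2043 has 31 days -> 50 left
August 2043 has 31 days -> 19 left
September 2043: 19 <= 30 -> lands on September 19

Result: 2043-09-19


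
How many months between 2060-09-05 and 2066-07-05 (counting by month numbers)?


From September 2060 to July 2066
6 years * 12 = 72 months, minus 2 months = 70

70 months


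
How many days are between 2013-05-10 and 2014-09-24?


From 2013-05-10 to 2014-09-24
2013-05-10: days before May = 31 + 28 + 31 + 30 = 120 (2013 is not a leap year); day of year = 120 + 10 = 130
2014-09-24: days before September = 31 + 28 + 31 + 30 + 31 + 30 + 31 + 31 = 243 (2014 is not a leap year); day of year = 243 + 24 = 267
Rest of 2013: 365 - 130 = 235
Total = 235 + 267 = 502

502 days


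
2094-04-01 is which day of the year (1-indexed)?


Date: April 1, 2094
Days in months 1 through 3: 90
Plus 1 days in April

Day of year: 91


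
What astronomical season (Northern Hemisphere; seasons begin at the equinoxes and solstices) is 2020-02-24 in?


Date: February 24
Astronomical Winter (approx.; exact equinox/solstice day varies by year): December 21 to March 19
February 24 falls within the Winter window

Winter


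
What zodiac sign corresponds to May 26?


Date: May 26
Conventional tropical zodiac dates: Gemini from May 21 onward; Cancer starts June 21
May 26 falls within the Gemini range

Gemini


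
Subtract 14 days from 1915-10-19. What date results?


Start: 1915-10-19, subtract 14 days
19 - 14 = 5 stays within October 1915

Result: 1915-10-05


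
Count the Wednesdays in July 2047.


July 2047 has 31 days
Anchor: Jan 1, 2047. With p = 2047 - 1 = 2046: (p + p//4 - p//100 + p//400) mod 7 = (2046 + 511 - 20 + 5) mod 7 = 2542 mod 7 = 1 -> Tuesday (Mon=0 ... Sun=6)
Days before July (Jan-Jun): 181; July 1 index = (1 + 181) mod 7 = 0 -> Monday
First Wednesday is July 3
Wednesdays: 3, 10, 17, 24, 31

5 Wednesdays


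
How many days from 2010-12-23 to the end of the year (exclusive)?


Day of year: 357 of 365
Remaining = 365 - 357

8 days


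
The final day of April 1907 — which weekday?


April 1907 has 30 days
Anchor: Jan 1, 1907. With p = 1907 - 1 = 1906: (p + p//4 - p//100 + p//400) mod 7 = (1906 + 476 - 19 + 4) mod 7 = 2367 mod 7 = 1 -> Tuesday (Mon=0 ... Sun=6)
Days before April (Jan-Mar): 90; April 1 index = (1 + 90) mod 7 = 0 -> Monday
Last day offset: 30 - 1 = 29 days
Weekday index = (0 + 29) mod 7 = 1

Tuesday, April 30


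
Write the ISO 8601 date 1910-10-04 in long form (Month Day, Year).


ISO 1910-10-04 parses as year=1910, month=10, day=04
Month 10 -> October

October 4, 1910


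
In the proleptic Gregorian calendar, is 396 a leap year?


Gregorian leap year rule: divisible by 4, but not by 100, unless also by 400.
396 is divisible by 4 but not 100 -> leap year

Yes


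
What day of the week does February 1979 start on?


Target: February 1, 1979
Anchor: Jan 1, 1979. With p = 1979 - 1 = 1978: (p + p//4 - p//100 + p//400) mod 7 = (1978 + 494 - 19 + 4) mod 7 = 2457 mod 7 = 0 -> Monday (Mon=0 ... Sun=6)
Days before February (Jan): 31 days
Weekday index = (0 + 31) mod 7 = 3

Thursday


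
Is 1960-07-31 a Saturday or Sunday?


Anchor: Jan 1, 1960. With p = 1960 - 1 = 1959: (p + p//4 - p//100 + p//400) mod 7 = (1959 + 489 - 19 + 4) mod 7 = 2433 mod 7 = 4 -> Friday (Mon=0 ... Sun=6)
Day of year: 213; offset = 212
Weekday index = (4 + 212) mod 7 = 6 -> Sunday
Weekend days: Saturday, Sunday

Yes


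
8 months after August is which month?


August is month 8
8 + 8 = 16; wrap: 16 - 12 = 4

April


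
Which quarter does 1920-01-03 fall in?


Month: January (month 1)
Q1: Jan-Mar, Q2: Apr-Jun, Q3: Jul-Sep, Q4: Oct-Dec

Q1


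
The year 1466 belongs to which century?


Century = (year - 1) // 100 + 1
= (1466 - 1) // 100 + 1
= 1465 // 100 + 1
= 14 + 1

15th century


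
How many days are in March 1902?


March 1902

31 days


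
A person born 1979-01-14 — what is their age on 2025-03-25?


Birth: 1979-01-14
Reference: 2025-03-25
Year difference: 2025 - 1979 = 46

46 years old


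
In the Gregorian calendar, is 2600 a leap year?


Gregorian leap year rule: divisible by 4, but not by 100, unless also by 400.
2600 is divisible by 100 but not 400 -> not a leap year

No


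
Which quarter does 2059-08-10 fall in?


Month: August (month 8)
Q1: Jan-Mar, Q2: Apr-Jun, Q3: Jul-Sep, Q4: Oct-Dec

Q3


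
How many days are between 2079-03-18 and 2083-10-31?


From 2079-03-18 to 2083-10-31
2079-03-18: days before March = 31 + 28 = 59 (2079 is not a leap year); day of year = 59 + 18 = 77
2083-10-31: days before October = 31 + 28 + 31 + 30 + 31 + 30 + 31 + 31 + 30 = 273 (2083 is not a leap year); day of year = 273 + 31 = 304
Rest of 2079: 365 - 77 = 288
Full years 2080 (366), 2081 (365), 2082 (365): 1096
Total = 288 + 1096 + 304 = 1688

1688 days


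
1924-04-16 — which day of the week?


Date: April 16, 1924
Anchor: Jan 1, 1924. With p = 1924 - 1 = 1923: (p + p//4 - p//100 + p//400) mod 7 = (1923 + 480 - 19 + 4) mod 7 = 2388 mod 7 = 1 -> Tuesday (Mon=0 ... Sun=6)
Days before April (Jan-Mar): 91; offset = 91 + 16 - 1 = 106
Weekday index = (1 + 106) mod 7 = 2

Day of the week: Wednesday


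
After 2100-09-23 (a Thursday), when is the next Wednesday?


Current: Thursday
Target: Wednesday
Days ahead: 6

Next Wednesday: 2100-09-29


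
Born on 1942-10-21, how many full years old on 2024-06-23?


Birth: 1942-10-21
Reference: 2024-06-23
Year difference: 2024 - 1942 = 82
Birthday not yet reached in 2024, subtract 1

81 years old


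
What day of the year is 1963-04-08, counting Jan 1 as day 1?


Date: April 8, 1963
Days in months 1 through 3: 90
Plus 8 days in April

Day of year: 98


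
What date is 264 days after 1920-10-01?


Start: 1920-10-01, add 264 days
October 1920 has 31 days: 31 - 1 = 30 days to October 31 -> 234 left
November 1920 has 30 days -> 204 left
December 1920 has 31 days -> 173 left
January 1921 has 31 days -> 142 left
February 1921 has 28 days -> 114 left
March 1921 has 31 days -> 83 left
April 1921 has 30 days -> 53 left
May 1921 has 31 days -> 22 left
June 1921: 22 <= 30 -> lands on June 22

Result: 1921-06-22


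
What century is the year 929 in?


Century = (year - 1) // 100 + 1
= (929 - 1) // 100 + 1
= 928 // 100 + 1
= 9 + 1

10th century


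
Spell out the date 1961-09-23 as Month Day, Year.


ISO 1961-09-23 parses as year=1961, month=09, day=23
Month 9 -> September

September 23, 1961


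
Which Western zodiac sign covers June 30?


Date: June 30
Conventional tropical zodiac dates: Cancer from June 21 onward; Leo starts July 23
June 30 falls within the Cancer range

Cancer


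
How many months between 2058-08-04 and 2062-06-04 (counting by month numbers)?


From August 2058 to June 2062
4 years * 12 = 48 months, minus 2 months = 46

46 months


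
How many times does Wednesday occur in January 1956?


January 1956 has 31 days
Anchor: Jan 1, 1956. With p = 1956 - 1 = 1955: (p + p//4 - p//100 + p//400) mod 7 = (1955 + 488 - 19 + 4) mod 7 = 2428 mod 7 = 6 -> Sunday (Mon=0 ... Sun=6)
January 1 is the anchor itself -> Sunday
First Wednesday is January 4
Wednesdays: 4, 11, 18, 25

4 Wednesdays


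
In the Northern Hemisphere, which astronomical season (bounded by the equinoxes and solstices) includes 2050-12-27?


Date: December 27
Astronomical Winter (approx.; exact equinox/solstice day varies by year): December 21 to March 19
December 27 falls within the Winter window

Winter


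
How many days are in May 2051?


May 2051

31 days


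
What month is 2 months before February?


February is month 2
2 - 2 = 0; wrap: 0 + 12 = 12

December


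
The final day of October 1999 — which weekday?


October 1999 has 31 days
Anchor: Jan 1, 1999. With p = 1999 - 1 = 1998: (p + p//4 - p//100 + p//400) mod 7 = (1998 + 499 - 19 + 4) mod 7 = 2482 mod 7 = 4 -> Friday (Mon=0 ... Sun=6)
Days before October (Jan-Sep): 273; October 1 index = (4 + 273) mod 7 = 4 -> Friday
Last day offset: 31 - 1 = 30 days
Weekday index = (4 + 30) mod 7 = 6

Sunday, October 31


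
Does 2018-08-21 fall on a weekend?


Anchor: Jan 1, 2018. With p = 2018 - 1 = 2017: (p + p//4 - p//100 + p//400) mod 7 = (2017 + 504 - 20 + 5) mod 7 = 2506 mod 7 = 0 -> Monday (Mon=0 ... Sun=6)
Day of year: 233; offset = 232
Weekday index = (0 + 232) mod 7 = 1 -> Tuesday
Weekend days: Saturday, Sunday

No


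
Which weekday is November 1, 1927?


Target: November 1, 1927
Anchor: Jan 1, 1927. With p = 1927 - 1 = 1926: (p + p//4 - p//100 + p//400) mod 7 = (1926 + 481 - 19 + 4) mod 7 = 2392 mod 7 = 5 -> Saturday (Mon=0 ... Sun=6)
Days before November (Jan-Oct): 304 days
Weekday index = (5 + 304) mod 7 = 1

Tuesday


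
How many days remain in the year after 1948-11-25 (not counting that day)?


Day of year: 330 of 366
Remaining = 366 - 330

36 days


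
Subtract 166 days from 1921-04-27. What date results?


Start: 1921-04-27, subtract 166 days
Back 27 days from April 27 reaches March 31, 1921 -> 139 left
March 1921 has 31 days -> back to February 28, 1921 -> 108 left
February 1921 has 28 days -> back to January 31, 1921 -> 80 left
January 1921 has 31 days -> back to December 31, 1920 -> 49 left
December 1920 has 31 days -> back to November 30, 1920 -> 18 left
November 1920: 30 - 18 = 12 -> lands on November 12

Result: 1920-11-12


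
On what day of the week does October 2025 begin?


Target: October 1, 2025
Anchor: Jan 1, 2025. With p = 2025 - 1 = 2024: (p + p//4 - p//100 + p//400) mod 7 = (2024 + 506 - 20 + 5) mod 7 = 2515 mod 7 = 2 -> Wednesday (Mon=0 ... Sun=6)
Days before October (Jan-Sep): 273 days
Weekday index = (2 + 273) mod 7 = 2

Wednesday


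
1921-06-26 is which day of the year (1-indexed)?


Date: June 26, 1921
Days in months 1 through 5: 151
Plus 26 days in June

Day of year: 177


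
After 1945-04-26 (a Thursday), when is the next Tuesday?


Current: Thursday
Target: Tuesday
Days ahead: 5

Next Tuesday: 1945-05-01


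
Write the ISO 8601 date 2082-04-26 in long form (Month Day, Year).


ISO 2082-04-26 parses as year=2082, month=04, day=26
Month 4 -> April

April 26, 2082


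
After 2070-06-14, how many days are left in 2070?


Day of year: 165 of 365
Remaining = 365 - 165

200 days


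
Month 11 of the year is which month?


Month 11 of 12

November


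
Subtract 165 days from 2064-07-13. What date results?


Start: 2064-07-13, subtract 165 days
Back 13 days from July 13 reaches June 30, 2064 -> 152 left
June 2064 has 30 days -> back to May 31, 2064 -> 122 left
May 2064 has 31 days -> back to April 30, 2064 -> 91 left
April 2064 has 30 days -> back to March 31, 2064 -> 61 left
March 2064 has 31 days -> back to February 29, 2064 -> 30 left
February 2064 has 29 days -> back to January 31, 2064 -> 1 left
January 2064: 31 - 1 = 30 -> lands on January 30

Result: 2064-01-30


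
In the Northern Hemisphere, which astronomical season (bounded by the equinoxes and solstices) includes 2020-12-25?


Date: December 25
Astronomical Winter (approx.; exact equinox/solstice day varies by year): December 21 to March 19
December 25 falls within the Winter window

Winter


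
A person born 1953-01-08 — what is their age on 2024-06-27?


Birth: 1953-01-08
Reference: 2024-06-27
Year difference: 2024 - 1953 = 71

71 years old


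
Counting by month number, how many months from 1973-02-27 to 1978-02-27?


From February 1973 to February 1978
5 years * 12 = 60 months = 60

60 months


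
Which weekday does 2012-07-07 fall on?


Date: July 7, 2012
Anchor: Jan 1, 2012. With p = 2012 - 1 = 2011: (p + p//4 - p//100 + p//400) mod 7 = (2011 + 502 - 20 + 5) mod 7 = 2498 mod 7 = 6 -> Sunday (Mon=0 ... Sun=6)
Days before July (Jan-Jun): 182; offset = 182 + 7 - 1 = 188
Weekday index = (6 + 188) mod 7 = 5

Day of the week: Saturday


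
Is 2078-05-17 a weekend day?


Anchor: Jan 1, 2078. With p = 2078 - 1 = 2077: (p + p//4 - p//100 + p//400) mod 7 = (2077 + 519 - 20 + 5) mod 7 = 2581 mod 7 = 5 -> Saturday (Mon=0 ... Sun=6)
Day of year: 137; offset = 136
Weekday index = (5 + 136) mod 7 = 1 -> Tuesday
Weekend days: Saturday, Sunday

No


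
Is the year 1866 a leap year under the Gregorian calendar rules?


Gregorian leap year rule: divisible by 4, but not by 100, unless also by 400.
1866 is not divisible by 4 -> not a leap year

No


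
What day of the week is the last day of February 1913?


February 1913 has 28 days
Anchor: Jan 1, 1913. With p = 1913 - 1 = 1912: (p + p//4 - p//100 + p//400) mod 7 = (1912 + 478 - 19 + 4) mod 7 = 2375 mod 7 = 2 -> Wednesday (Mon=0 ... Sun=6)
Days before February (Jan): 31; February 1 index = (2 + 31) mod 7 = 5 -> Saturday
Last day offset: 28 - 1 = 27 days
Weekday index = (5 + 27) mod 7 = 4

Friday, February 28


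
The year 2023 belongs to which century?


Century = (year - 1) // 100 + 1
= (2023 - 1) // 100 + 1
= 2022 // 100 + 1
= 20 + 1

21st century


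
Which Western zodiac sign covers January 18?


Date: January 18
Conventional tropical zodiac dates: Capricorn from December 22 onward; Aquarius starts January 20
January 18 falls within the Capricorn range

Capricorn


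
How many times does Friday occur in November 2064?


November 2064 has 30 days
Anchor: Jan 1, 2064. With p = 2064 - 1 = 2063: (p + p//4 - p//100 + p//400) mod 7 = (2063 + 515 - 20 + 5) mod 7 = 2563 mod 7 = 1 -> Tuesday (Mon=0 ... Sun=6)
Days before November (Jan-Oct): 305; November 1 index = (1 + 305) mod 7 = 5 -> Saturday
First Friday is November 7
Fridays: 7, 14, 21, 28

4 Fridays


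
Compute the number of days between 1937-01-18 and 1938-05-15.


From 1937-01-18 to 1938-05-15
1937-01-18: day of year = 18
1938-05-15: days before May = 31 + 28 + 31 + 30 = 120 (1938 is not a leap year); day of year = 120 + 15 = 135
Rest of 1937: 365 - 18 = 347
Total = 347 + 135 = 482

482 days


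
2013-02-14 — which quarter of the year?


Month: February (month 2)
Q1: Jan-Mar, Q2: Apr-Jun, Q3: Jul-Sep, Q4: Oct-Dec

Q1


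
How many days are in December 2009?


December 2009

31 days


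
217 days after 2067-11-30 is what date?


Start: 2067-11-30, add 217 days
November 30 is the last day of November 2067 -> 217 left
December 2067 has 31 days -> 186 left
January 2068 has 31 days -> 155 left
February 2068 has 29 days -> 126 left
March 2068 has 31 days -> 95 left
April 2068 has 30 days -> 65 left
May 2068 has 31 days -> 34 left
June 2068 has 30 days -> 4 left
July 2068: 4 <= 31 -> lands on July 4

Result: 2068-07-04


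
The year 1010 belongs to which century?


Century = (year - 1) // 100 + 1
= (1010 - 1) // 100 + 1
= 1009 // 100 + 1
= 10 + 1

11th century


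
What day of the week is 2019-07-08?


Date: July 8, 2019
Anchor: Jan 1, 2019. With p = 2019 - 1 = 2018: (p + p//4 - p//100 + p//400) mod 7 = (2018 + 504 - 20 + 5) mod 7 = 2507 mod 7 = 1 -> Tuesday (Mon=0 ... Sun=6)
Days before July (Jan-Jun): 181; offset = 181 + 8 - 1 = 188
Weekday index = (1 + 188) mod 7 = 0

Day of the week: Monday


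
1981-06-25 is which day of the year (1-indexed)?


Date: June 25, 1981
Days in months 1 through 5: 151
Plus 25 days in June

Day of year: 176


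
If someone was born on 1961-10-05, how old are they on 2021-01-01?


Birth: 1961-10-05
Reference: 2021-01-01
Year difference: 2021 - 1961 = 60
Birthday not yet reached in 2021, subtract 1

59 years old


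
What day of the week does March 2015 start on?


Target: March 1, 2015
Anchor: Jan 1, 2015. With p = 2015 - 1 = 2014: (p + p//4 - p//100 + p//400) mod 7 = (2014 + 503 - 20 + 5) mod 7 = 2502 mod 7 = 3 -> Thursday (Mon=0 ... Sun=6)
Days before March (Jan-Feb): 59 days
Weekday index = (3 + 59) mod 7 = 6

Sunday


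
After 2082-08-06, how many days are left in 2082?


Day of year: 218 of 365
Remaining = 365 - 218

147 days


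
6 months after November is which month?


November is month 11
11 + 6 = 17; wrap: 17 - 12 = 5

May


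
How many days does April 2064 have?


April 2064

30 days


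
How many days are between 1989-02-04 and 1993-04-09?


From 1989-02-04 to 1993-04-09
1989-02-04: days before February = 31; day of year = 31 + 4 = 35
1993-04-09: days before April = 31 + 28 + 31 = 90 (1993 is not a leap year); day of year = 90 + 9 = 99
Rest of 1989: 365 - 35 = 330
Full years 1990 (365), 1991 (365), 1992 (366): 1096
Total = 330 + 1096 + 99 = 1525

1525 days


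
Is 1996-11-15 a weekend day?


Anchor: Jan 1, 1996. With p = 1996 - 1 = 1995: (p + p//4 - p//100 + p//400) mod 7 = (1995 + 498 - 19 + 4) mod 7 = 2478 mod 7 = 0 -> Monday (Mon=0 ... Sun=6)
Day of year: 320; offset = 319
Weekday index = (0 + 319) mod 7 = 4 -> Friday
Weekend days: Saturday, Sunday

No


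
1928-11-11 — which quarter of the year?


Month: November (month 11)
Q1: Jan-Mar, Q2: Apr-Jun, Q3: Jul-Sep, Q4: Oct-Dec

Q4


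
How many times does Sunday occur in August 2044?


August 2044 has 31 days
Anchor: Jan 1, 2044. With p = 2044 - 1 = 2043: (p + p//4 - p//100 + p//400) mod 7 = (2043 + 510 - 20 + 5) mod 7 = 2538 mod 7 = 4 -> Friday (Mon=0 ... Sun=6)
Days before August (Jan-Jul): 213; August 1 index = (4 + 213) mod 7 = 0 -> Monday
First Sunday is August 7
Sundays: 7, 14, 21, 28

4 Sundays
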